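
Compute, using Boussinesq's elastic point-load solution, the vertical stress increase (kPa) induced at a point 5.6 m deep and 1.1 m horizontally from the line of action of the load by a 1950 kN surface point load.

Δσ_z ≈ 27 kPa

Boussinesq vertical stress below a point load on an elastic half-space:
Δσ_z = 3P/(2πz²) · [1 + (r/z)²]^(−5/2)
r/z = 1.1/5.6 = 0.19643; [1+(r/z)²]^(−5/2) = 0.90969.
Δσ_z = 3×1950/(2π×5.6²) × 0.90969 = 29.689 × 0.90969 = 27.01 kPa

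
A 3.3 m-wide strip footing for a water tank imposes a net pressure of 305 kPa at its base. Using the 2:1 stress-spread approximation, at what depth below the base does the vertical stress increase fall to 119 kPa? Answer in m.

z ≈ 5.16 m

2:1 spreading — at depth z the loaded area has grown by z in each plan dimension:
qB/(B+z) = Δσ_z ⇒ z = qB/Δσ_z − B = 305×3.3/119 − 3.3 = 5.158 m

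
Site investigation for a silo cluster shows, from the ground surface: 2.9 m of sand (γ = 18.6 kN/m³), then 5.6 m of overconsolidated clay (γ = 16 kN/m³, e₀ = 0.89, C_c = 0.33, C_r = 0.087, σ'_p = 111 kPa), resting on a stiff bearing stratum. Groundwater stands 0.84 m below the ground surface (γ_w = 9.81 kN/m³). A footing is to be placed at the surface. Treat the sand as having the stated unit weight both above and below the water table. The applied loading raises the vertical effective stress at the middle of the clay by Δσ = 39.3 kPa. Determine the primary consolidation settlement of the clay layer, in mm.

Mid-depth of clay below the ground surface: z = 2.9 + 5.6/2 = 5.7 m.
Total vertical stress at mid-clay: σ_v = 18.6×2.9 + 16×2.8 = 98.74 kPa.
Pore pressure: u = 9.81×(5.7 − 0.84) = 47.677 kPa.
Initial effective stress: σ'_0 = σ_v − u = 98.74 − 47.677 = 51.063 kPa.
Final effective stress: σ'_f = 51.063 + 39.3 = 90.363 kPa.
σ'_f = 90.363 ≤ σ'_p = 111 kPa, so the clay remains overconsolidated and only the recompression index applies:
S_c = C_r·H/(1+e₀)·log₁₀(σ'_f/σ'_0) = 0.087×5.6/1.89×log₁₀(90.363/51.063)
    = 0.25778 × 0.24788 = 0.0639 m

S_c ≈ 63.9 mm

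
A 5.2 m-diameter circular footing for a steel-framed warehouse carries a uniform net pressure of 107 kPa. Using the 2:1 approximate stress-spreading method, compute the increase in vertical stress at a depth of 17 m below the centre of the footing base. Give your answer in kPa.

Δσ_z ≈ 5.87 kPa

By the 2:1 method the load spreads at 1 horizontal : 2 vertical, so at depth z the loaded area has grown by z in each plan dimension:
Δσ ≈ qD²/(D+z)² = 107×5.2²/(5.2+17)² = 5.8706 kPa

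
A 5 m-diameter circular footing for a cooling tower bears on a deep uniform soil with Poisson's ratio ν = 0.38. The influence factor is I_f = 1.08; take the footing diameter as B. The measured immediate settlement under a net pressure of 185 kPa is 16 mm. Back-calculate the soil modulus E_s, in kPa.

E_s ≈ 53400 kPa

S_e = q·B·(1−ν²)/E_s · I_f  ⇒  E_s = q·B·(1−ν²)·I_f / S_e.
E_s = 185 × 5 × 0.8556 × 1.08 / 0.016 = 53420 kPa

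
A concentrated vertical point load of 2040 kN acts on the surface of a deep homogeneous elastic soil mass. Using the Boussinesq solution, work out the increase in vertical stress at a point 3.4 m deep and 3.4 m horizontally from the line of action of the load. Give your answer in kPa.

Δσ_z ≈ 14.9 kPa

Boussinesq vertical stress below a point load on an elastic half-space:
Δσ_z = 3P/(2πz²) · [1 + (r/z)²]^(−5/2)
r/z = 3.4/3.4 = 1; [1+(r/z)²]^(−5/2) = 0.17678.
Δσ_z = 3×2040/(2π×3.4²) × 0.17678 = 84.258 × 0.17678 = 14.9 kPa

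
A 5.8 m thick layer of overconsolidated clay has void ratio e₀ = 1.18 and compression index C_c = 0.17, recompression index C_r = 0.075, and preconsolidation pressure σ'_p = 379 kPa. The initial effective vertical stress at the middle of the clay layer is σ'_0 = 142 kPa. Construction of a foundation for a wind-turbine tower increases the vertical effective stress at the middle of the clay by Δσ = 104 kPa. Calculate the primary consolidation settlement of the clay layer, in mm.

S_c ≈ 47.6 mm

Final effective stress: σ'_f = 142 + 104 = 246 kPa.
σ'_f = 246 ≤ σ'_p = 379 kPa, so the clay remains overconsolidated and only the recompression index applies:
S_c = C_r·H/(1+e₀)·log₁₀(σ'_f/σ'_0) = 0.075×5.8/2.18×log₁₀(246/142)
    = 0.19955 × 0.23865 = 0.04762 m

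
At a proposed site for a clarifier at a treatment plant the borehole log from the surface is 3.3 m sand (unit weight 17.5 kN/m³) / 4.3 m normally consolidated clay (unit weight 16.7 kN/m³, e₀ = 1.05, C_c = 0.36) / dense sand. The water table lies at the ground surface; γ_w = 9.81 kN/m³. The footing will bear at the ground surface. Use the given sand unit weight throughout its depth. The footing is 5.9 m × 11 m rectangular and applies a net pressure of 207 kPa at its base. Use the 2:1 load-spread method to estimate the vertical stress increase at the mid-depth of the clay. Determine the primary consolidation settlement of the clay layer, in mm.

S_c ≈ 337 mm

Mid-depth of clay below the ground surface: z = 3.3 + 4.3/2 = 5.45 m.
Total vertical stress at mid-clay: σ_v = 17.5×3.3 + 16.7×2.15 = 93.655 kPa.
Pore pressure: u = 9.81×(5.45 − 0) = 53.465 kPa.
Initial effective stress: σ'_0 = σ_v − u = 93.655 − 53.465 = 40.19 kPa.
Stress increase at mid-clay by the 2:1 spreading method:
Δσ = qBL/((B+z)(L+z)) = 207×5.9×11/((5.9+5.45)(11+5.45)) = 71.954 kPa
Final effective stress: σ'_f = σ'_0 + Δσ = 40.19 + 71.954 = 112.14 kPa.
Normally consolidated clay, so the full stress increment lies on the virgin compression line:
S_c = C_c·H/(1+e₀)·log₁₀(σ'_f/σ'_0) = 0.36×4.3/(1+1.05)×log₁₀(112.14/40.19)
    = 0.75512 × 0.44564 = 0.3365 m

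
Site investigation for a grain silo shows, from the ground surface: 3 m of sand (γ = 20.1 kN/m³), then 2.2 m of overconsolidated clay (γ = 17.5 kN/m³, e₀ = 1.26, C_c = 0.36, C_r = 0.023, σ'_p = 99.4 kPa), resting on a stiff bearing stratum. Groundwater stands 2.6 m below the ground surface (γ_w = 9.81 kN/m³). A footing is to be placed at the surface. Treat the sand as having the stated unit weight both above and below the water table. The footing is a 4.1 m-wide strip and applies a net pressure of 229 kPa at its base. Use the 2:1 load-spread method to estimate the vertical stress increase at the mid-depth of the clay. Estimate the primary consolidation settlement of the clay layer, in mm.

S_c ≈ 94 mm

Mid-depth of clay below the ground surface: z = 3 + 2.2/2 = 4.1 m.
Total vertical stress at mid-clay: σ_v = 20.1×3 + 17.5×1.1 = 79.55 kPa.
Pore pressure: u = 9.81×(4.1 − 2.6) = 14.715 kPa.
Initial effective stress: σ'_0 = σ_v − u = 79.55 − 14.715 = 64.835 kPa.
Stress increase at mid-clay by the 2:1 spreading method:
Δσ = qB/(B+z) = 229×4.1/(4.1+4.1) = 114.5 kPa
Final effective stress: σ'_f = 64.835 + 114.5 = 179.33 kPa.
σ'_f = 179.33 > σ'_p = 99.4 kPa, so the stress path crosses the preconsolidation pressure — recompression up to σ'_p, then virgin compression beyond:
S_c = H/(1+e₀)·[C_r·log₁₀(σ'_p/σ'_0) + C_c·log₁₀(σ'_f/σ'_p)]
    = 2.2/2.26 × [0.023×log₁₀(99.4/64.835) + 0.36×log₁₀(179.33/99.4)]
    = 0.97345 × [0.0042683 + 0.092256] = 0.09396 m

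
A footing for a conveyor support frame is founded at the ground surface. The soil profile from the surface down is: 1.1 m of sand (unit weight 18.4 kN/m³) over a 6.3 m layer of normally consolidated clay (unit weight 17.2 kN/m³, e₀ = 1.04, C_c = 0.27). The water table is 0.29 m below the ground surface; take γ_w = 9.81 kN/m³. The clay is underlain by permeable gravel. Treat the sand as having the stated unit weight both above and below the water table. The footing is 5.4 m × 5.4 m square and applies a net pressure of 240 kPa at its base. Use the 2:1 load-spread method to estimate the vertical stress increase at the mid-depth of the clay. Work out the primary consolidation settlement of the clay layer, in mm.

Mid-depth of clay below the ground surface: z = 1.1 + 6.3/2 = 4.25 m.
Total vertical stress at mid-clay: σ_v = 18.4×1.1 + 17.2×3.15 = 74.42 kPa.
Pore pressure: u = 9.81×(4.25 − 0.29) = 38.848 kPa.
Initial effective stress: σ'_0 = σ_v − u = 74.42 − 38.848 = 35.572 kPa.
Stress increase at mid-clay by the 2:1 spreading method:
Δσ = qBL/((B+z)(L+z)) = 240×5.4×5.4/((5.4+4.25)(5.4+4.25)) = 75.153 kPa
Final effective stress: σ'_f = σ'_0 + Δσ = 35.572 + 75.153 = 110.73 kPa.
Normally consolidated clay, so the full stress increment lies on the virgin compression line:
S_c = C_c·H/(1+e₀)·log₁₀(σ'_f/σ'_0) = 0.27×6.3/(1+1.04)×log₁₀(110.73/35.572)
    = 0.83382 × 0.49316 = 0.4112 m

S_c ≈ 411 mm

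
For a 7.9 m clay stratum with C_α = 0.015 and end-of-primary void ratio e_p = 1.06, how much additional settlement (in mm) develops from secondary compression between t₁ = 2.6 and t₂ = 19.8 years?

Secondary compression: S_s = C_α·H/(1+e_p)·log₁₀(t₂/t₁)
S_s = 0.015×7.9/(1+1.06)×log₁₀(19.8/2.6)
    = 0.05752 × 0.8817 = 0.05072 m

S_s ≈ 50.7 mm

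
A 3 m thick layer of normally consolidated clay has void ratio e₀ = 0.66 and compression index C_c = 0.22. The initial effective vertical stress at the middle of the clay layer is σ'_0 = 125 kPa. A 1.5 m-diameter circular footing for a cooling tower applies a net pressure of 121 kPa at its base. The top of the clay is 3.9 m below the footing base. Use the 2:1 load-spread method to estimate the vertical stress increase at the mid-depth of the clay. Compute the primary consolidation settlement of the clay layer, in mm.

S_c ≈ 7.73 mm

Mid-depth of clay below the footing base: z = 3.9 + 3/2 = 5.4 m.
Stress increase at mid-clay by the 2:1 spreading method:
Δσ ≈ qD²/(D+z)² = 121×1.5²/(1.5+5.4)² = 5.7183 kPa
Final effective stress: σ'_f = σ'_0 + Δσ = 125 + 5.7183 = 130.72 kPa.
Normally consolidated clay, so the full stress increment lies on the virgin compression line:
S_c = C_c·H/(1+e₀)·log₁₀(σ'_f/σ'_0) = 0.22×3/(1+0.66)×log₁₀(130.72/125)
    = 0.39759 × 0.019432 = 0.007726 m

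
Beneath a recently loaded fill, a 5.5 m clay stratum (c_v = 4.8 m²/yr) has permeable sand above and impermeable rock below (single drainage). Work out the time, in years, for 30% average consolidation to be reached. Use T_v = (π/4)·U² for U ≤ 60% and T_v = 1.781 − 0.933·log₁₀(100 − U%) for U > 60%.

Drainage path length: H_d = H = 5.5 m (single drainage).
U ≤ 60%: T_v = (π/4)·U² = (π/4)×0.3² = 0.070686.
t = T_v·H_d²/c_v = 0.070686×5.5²/4.8 = 0.4455 years.

t ≈ 0.445 years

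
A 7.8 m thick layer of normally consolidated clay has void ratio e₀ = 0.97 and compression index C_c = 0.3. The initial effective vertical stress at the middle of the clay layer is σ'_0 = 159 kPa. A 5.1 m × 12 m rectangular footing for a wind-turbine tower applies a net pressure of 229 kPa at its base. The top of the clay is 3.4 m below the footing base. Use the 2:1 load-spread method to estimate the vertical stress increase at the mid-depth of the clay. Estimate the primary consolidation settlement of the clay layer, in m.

Mid-depth of clay below the footing base: z = 3.4 + 7.8/2 = 7.3 m.
Stress increase at mid-clay by the 2:1 spreading method:
Δσ = qBL/((B+z)(L+z)) = 229×5.1×12/((5.1+7.3)(12+7.3)) = 58.561 kPa
Final effective stress: σ'_f = σ'_0 + Δσ = 159 + 58.561 = 217.56 kPa.
Normally consolidated clay, so the full stress increment lies on the virgin compression line:
S_c = C_c·H/(1+e₀)·log₁₀(σ'_f/σ'_0) = 0.3×7.8/(1+0.97)×log₁₀(217.56/159)
    = 1.1878 × 0.13618 = 0.1618 m

S_c ≈ 0.162 m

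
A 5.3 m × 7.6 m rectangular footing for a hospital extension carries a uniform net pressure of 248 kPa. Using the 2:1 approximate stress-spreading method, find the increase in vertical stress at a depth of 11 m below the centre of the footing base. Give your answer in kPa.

Δσ_z ≈ 32.9 kPa

By the 2:1 method the load spreads at 1 horizontal : 2 vertical, so at depth z the loaded area has grown by z in each plan dimension:
Δσ = qBL/((B+z)(L+z)) = 248×5.3×7.6/((5.3+11)(7.6+11)) = 32.949 kPa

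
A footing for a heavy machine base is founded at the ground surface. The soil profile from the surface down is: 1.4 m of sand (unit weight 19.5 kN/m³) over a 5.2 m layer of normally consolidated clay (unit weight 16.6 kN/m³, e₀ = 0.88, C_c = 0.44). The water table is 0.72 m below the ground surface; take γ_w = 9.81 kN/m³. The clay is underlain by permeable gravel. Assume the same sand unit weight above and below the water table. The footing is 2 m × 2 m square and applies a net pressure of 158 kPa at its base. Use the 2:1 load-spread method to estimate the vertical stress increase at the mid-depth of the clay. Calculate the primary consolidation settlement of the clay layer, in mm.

Mid-depth of clay below the ground surface: z = 1.4 + 5.2/2 = 4 m.
Total vertical stress at mid-clay: σ_v = 19.5×1.4 + 16.6×2.6 = 70.46 kPa.
Pore pressure: u = 9.81×(4 − 0.72) = 32.177 kPa.
Initial effective stress: σ'_0 = σ_v − u = 70.46 − 32.177 = 38.283 kPa.
Stress increase at mid-clay by the 2:1 spreading method:
Δσ = qBL/((B+z)(L+z)) = 158×2×2/((2+4)(2+4)) = 17.556 kPa
Final effective stress: σ'_f = σ'_0 + Δσ = 38.283 + 17.556 = 55.839 kPa.
Normally consolidated clay, so the full stress increment lies on the virgin compression line:
S_c = C_c·H/(1+e₀)·log₁₀(σ'_f/σ'_0) = 0.44×5.2/(1+0.88)×log₁₀(55.839/38.283)
    = 1.217 × 0.16393 = 0.1995 m

S_c ≈ 200 mm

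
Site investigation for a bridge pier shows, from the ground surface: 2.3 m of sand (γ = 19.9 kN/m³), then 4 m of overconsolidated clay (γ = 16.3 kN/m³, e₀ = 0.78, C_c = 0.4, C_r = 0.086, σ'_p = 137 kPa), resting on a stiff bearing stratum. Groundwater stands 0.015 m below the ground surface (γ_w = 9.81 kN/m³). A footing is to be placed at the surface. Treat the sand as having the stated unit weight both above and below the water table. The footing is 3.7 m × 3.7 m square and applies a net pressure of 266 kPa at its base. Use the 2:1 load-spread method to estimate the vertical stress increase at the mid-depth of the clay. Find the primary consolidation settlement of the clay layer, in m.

Mid-depth of clay below the ground surface: z = 2.3 + 4/2 = 4.3 m.
Total vertical stress at mid-clay: σ_v = 19.9×2.3 + 16.3×2 = 78.37 kPa.
Pore pressure: u = 9.81×(4.3 − 0.015) = 42.036 kPa.
Initial effective stress: σ'_0 = σ_v − u = 78.37 − 42.036 = 36.334 kPa.
Stress increase at mid-clay by the 2:1 spreading method:
Δσ = qBL/((B+z)(L+z)) = 266×3.7×3.7/((3.7+4.3)(3.7+4.3)) = 56.899 kPa
Final effective stress: σ'_f = 36.334 + 56.899 = 93.233 kPa.
σ'_f = 93.233 ≤ σ'_p = 137 kPa, so the clay remains overconsolidated and only the recompression index applies:
S_c = C_r·H/(1+e₀)·log₁₀(σ'_f/σ'_0) = 0.086×4/1.78×log₁₀(93.233/36.334)
    = 0.19326 × 0.40926 = 0.07909 m

S_c ≈ 0.0791 m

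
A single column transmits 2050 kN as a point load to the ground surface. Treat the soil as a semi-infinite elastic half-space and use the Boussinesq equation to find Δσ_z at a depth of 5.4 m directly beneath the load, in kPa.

Δσ_z ≈ 33.6 kPa

Boussinesq vertical stress below a point load on an elastic half-space:
Δσ_z = 3P/(2πz²) · [1 + (r/z)²]^(−5/2)
r/z = 0/5.4 = 0; [1+(r/z)²]^(−5/2) = 1.
Δσ_z = 3×2050/(2π×5.4²) × 1 = 33.567 × 1 = 33.57 kPa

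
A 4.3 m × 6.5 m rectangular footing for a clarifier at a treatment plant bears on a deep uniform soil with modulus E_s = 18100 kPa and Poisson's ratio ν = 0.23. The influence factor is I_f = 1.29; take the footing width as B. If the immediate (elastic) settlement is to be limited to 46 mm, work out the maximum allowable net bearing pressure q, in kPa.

S_e = q·B·(1−ν²)/E_s · I_f  ⇒  q = S_e·E_s / (B·(1−ν²)·I_f).
q = 0.046 × 18100 / (4.3 × 0.9471 × 1.29) = 158.5 kPa

q ≈ 158 kPa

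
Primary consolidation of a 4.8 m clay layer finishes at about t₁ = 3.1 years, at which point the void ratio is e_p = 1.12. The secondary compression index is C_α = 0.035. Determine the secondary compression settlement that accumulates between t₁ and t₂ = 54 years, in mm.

Secondary compression: S_s = C_α·H/(1+e_p)·log₁₀(t₂/t₁)
S_s = 0.035×4.8/(1+1.12)×log₁₀(54/3.1)
    = 0.07925 × 1.241 = 0.09835 m

S_s ≈ 98.3 mm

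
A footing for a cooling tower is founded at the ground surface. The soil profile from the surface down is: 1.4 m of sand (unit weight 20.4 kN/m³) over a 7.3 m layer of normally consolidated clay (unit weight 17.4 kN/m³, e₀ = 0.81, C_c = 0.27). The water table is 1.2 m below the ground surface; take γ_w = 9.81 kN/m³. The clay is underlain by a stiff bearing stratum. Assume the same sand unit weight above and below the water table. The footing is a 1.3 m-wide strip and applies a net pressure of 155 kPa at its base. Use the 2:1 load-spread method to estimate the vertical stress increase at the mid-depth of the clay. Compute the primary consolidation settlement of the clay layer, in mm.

Mid-depth of clay below the ground surface: z = 1.4 + 7.3/2 = 5.05 m.
Total vertical stress at mid-clay: σ_v = 20.4×1.4 + 17.4×3.65 = 92.07 kPa.
Pore pressure: u = 9.81×(5.05 − 1.2) = 37.769 kPa.
Initial effective stress: σ'_0 = σ_v − u = 92.07 − 37.769 = 54.301 kPa.
Stress increase at mid-clay by the 2:1 spreading method:
Δσ = qB/(B+z) = 155×1.3/(1.3+5.05) = 31.732 kPa
Final effective stress: σ'_f = σ'_0 + Δσ = 54.301 + 31.732 = 86.033 kPa.
Normally consolidated clay, so the full stress increment lies on the virgin compression line:
S_c = C_c·H/(1+e₀)·log₁₀(σ'_f/σ'_0) = 0.27×7.3/(1+0.81)×log₁₀(86.033/54.301)
    = 1.089 × 0.19986 = 0.2176 m

S_c ≈ 218 mm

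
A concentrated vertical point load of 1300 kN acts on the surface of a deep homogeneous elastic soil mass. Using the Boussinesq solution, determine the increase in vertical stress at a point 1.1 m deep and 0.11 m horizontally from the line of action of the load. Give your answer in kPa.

Boussinesq vertical stress below a point load on an elastic half-space:
Δσ_z = 3P/(2πz²) · [1 + (r/z)²]^(−5/2)
r/z = 0.11/1.1 = 0.1; [1+(r/z)²]^(−5/2) = 0.97543.
Δσ_z = 3×1300/(2π×1.1²) × 0.97543 = 512.98 × 0.97543 = 500.4 kPa

Δσ_z ≈ 500 kPa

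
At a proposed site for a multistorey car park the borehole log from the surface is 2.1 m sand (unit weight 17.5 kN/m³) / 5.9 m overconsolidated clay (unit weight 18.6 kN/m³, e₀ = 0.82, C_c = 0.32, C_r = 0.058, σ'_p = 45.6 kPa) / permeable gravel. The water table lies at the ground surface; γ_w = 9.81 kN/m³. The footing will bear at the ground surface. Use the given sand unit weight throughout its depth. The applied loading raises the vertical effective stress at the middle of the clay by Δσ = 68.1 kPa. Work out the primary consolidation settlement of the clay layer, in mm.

Mid-depth of clay below the ground surface: z = 2.1 + 5.9/2 = 5.05 m.
Total vertical stress at mid-clay: σ_v = 17.5×2.1 + 18.6×2.95 = 91.62 kPa.
Pore pressure: u = 9.81×(5.05 − 0) = 49.541 kPa.
Initial effective stress: σ'_0 = σ_v − u = 91.62 − 49.541 = 42.079 kPa.
Final effective stress: σ'_f = 42.079 + 68.1 = 110.18 kPa.
σ'_f = 110.18 > σ'_p = 45.6 kPa, so the stress path crosses the preconsolidation pressure — recompression up to σ'_p, then virgin compression beyond:
S_c = H/(1+e₀)·[C_r·log₁₀(σ'_p/σ'_0) + C_c·log₁₀(σ'_f/σ'_p)]
    = 5.9/1.82 × [0.058×log₁₀(45.6/42.079) + 0.32×log₁₀(110.18/45.6)]
    = 3.2418 × [0.0020242 + 0.1226] = 0.404 m

S_c ≈ 404 mm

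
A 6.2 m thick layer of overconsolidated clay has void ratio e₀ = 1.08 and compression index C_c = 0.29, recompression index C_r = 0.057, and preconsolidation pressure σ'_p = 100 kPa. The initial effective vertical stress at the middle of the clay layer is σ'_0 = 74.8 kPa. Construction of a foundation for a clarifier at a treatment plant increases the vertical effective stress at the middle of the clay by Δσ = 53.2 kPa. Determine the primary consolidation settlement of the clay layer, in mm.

S_c ≈ 114 mm

Final effective stress: σ'_f = 74.8 + 53.2 = 128 kPa.
σ'_f = 128 > σ'_p = 100 kPa, so the stress path crosses the preconsolidation pressure — recompression up to σ'_p, then virgin compression beyond:
S_c = H/(1+e₀)·[C_r·log₁₀(σ'_p/σ'_0) + C_c·log₁₀(σ'_f/σ'_p)]
    = 6.2/2.08 × [0.057×log₁₀(100/74.8) + 0.29×log₁₀(128/100)]
    = 2.9808 × [0.0071876 + 0.031091] = 0.1141 m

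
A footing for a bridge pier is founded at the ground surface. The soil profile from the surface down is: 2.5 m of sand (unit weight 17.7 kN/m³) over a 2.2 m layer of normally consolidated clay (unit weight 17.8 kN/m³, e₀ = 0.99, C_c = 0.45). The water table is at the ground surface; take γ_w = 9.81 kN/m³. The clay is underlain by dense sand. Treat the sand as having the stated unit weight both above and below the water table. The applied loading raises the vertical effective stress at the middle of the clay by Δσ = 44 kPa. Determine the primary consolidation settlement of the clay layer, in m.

Mid-depth of clay below the ground surface: z = 2.5 + 2.2/2 = 3.6 m.
Total vertical stress at mid-clay: σ_v = 17.7×2.5 + 17.8×1.1 = 63.83 kPa.
Pore pressure: u = 9.81×(3.6 − 0) = 35.316 kPa.
Initial effective stress: σ'_0 = σ_v − u = 63.83 − 35.316 = 28.514 kPa.
Final effective stress: σ'_f = σ'_0 + Δσ = 28.514 + 44 = 72.514 kPa.
Normally consolidated clay, so the full stress increment lies on the virgin compression line:
S_c = C_c·H/(1+e₀)·log₁₀(σ'_f/σ'_0) = 0.45×2.2/(1+0.99)×log₁₀(72.514/28.514)
    = 0.49749 × 0.40536 = 0.2017 m

S_c ≈ 0.202 m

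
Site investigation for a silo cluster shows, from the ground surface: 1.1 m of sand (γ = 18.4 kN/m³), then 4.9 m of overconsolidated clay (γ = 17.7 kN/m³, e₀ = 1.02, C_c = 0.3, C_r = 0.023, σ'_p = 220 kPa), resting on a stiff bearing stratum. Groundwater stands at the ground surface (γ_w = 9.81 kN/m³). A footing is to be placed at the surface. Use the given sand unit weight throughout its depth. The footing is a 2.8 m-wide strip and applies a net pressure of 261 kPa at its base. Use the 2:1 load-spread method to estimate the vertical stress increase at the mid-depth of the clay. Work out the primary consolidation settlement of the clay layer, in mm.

S_c ≈ 39 mm

Mid-depth of clay below the ground surface: z = 1.1 + 4.9/2 = 3.55 m.
Total vertical stress at mid-clay: σ_v = 18.4×1.1 + 17.7×2.45 = 63.605 kPa.
Pore pressure: u = 9.81×(3.55 − 0) = 34.825 kPa.
Initial effective stress: σ'_0 = σ_v − u = 63.605 − 34.825 = 28.78 kPa.
Stress increase at mid-clay by the 2:1 spreading method:
Δσ = qB/(B+z) = 261×2.8/(2.8+3.55) = 115.09 kPa
Final effective stress: σ'_f = 28.78 + 115.09 = 143.87 kPa.
σ'_f = 143.87 ≤ σ'_p = 220 kPa, so the clay remains overconsolidated and only the recompression index applies:
S_c = C_r·H/(1+e₀)·log₁₀(σ'_f/σ'_0) = 0.023×4.9/2.02×log₁₀(143.87/28.78)
    = 0.055791 × 0.69888 = 0.03899 m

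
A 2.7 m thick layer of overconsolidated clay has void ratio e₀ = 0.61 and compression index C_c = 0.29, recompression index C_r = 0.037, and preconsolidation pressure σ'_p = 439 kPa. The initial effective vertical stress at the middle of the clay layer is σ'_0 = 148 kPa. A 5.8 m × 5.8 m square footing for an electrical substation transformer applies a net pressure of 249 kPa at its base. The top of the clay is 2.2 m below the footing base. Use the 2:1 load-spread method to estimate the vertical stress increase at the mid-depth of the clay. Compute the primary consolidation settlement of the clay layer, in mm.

Mid-depth of clay below the footing base: z = 2.2 + 2.7/2 = 3.55 m.
Stress increase at mid-clay by the 2:1 spreading method:
Δσ = qBL/((B+z)(L+z)) = 249×5.8×5.8/((5.8+3.55)(5.8+3.55)) = 95.815 kPa
Final effective stress: σ'_f = 148 + 95.815 = 243.81 kPa.
σ'_f = 243.81 ≤ σ'_p = 439 kPa, so the clay remains overconsolidated and only the recompression index applies:
S_c = C_r·H/(1+e₀)·log₁₀(σ'_f/σ'_0) = 0.037×2.7/1.61×log₁₀(243.81/148)
    = 0.062049 × 0.21679 = 0.01345 m

S_c ≈ 13.5 mm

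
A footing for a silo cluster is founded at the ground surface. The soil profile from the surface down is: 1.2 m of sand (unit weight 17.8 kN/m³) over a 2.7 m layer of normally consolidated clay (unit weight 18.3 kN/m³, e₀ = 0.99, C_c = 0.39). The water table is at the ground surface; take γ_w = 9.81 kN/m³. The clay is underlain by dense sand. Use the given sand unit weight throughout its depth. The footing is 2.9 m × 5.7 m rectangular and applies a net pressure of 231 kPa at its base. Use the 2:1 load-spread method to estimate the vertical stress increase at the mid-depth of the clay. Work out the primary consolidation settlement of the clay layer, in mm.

Mid-depth of clay below the ground surface: z = 1.2 + 2.7/2 = 2.55 m.
Total vertical stress at mid-clay: σ_v = 17.8×1.2 + 18.3×1.35 = 46.065 kPa.
Pore pressure: u = 9.81×(2.55 − 0) = 25.015 kPa.
Initial effective stress: σ'_0 = σ_v − u = 46.065 − 25.015 = 21.05 kPa.
Stress increase at mid-clay by the 2:1 spreading method:
Δσ = qBL/((B+z)(L+z)) = 231×2.9×5.7/((2.9+2.55)(5.7+2.55)) = 84.925 kPa
Final effective stress: σ'_f = σ'_0 + Δσ = 21.05 + 84.925 = 105.97 kPa.
Normally consolidated clay, so the full stress increment lies on the virgin compression line:
S_c = C_c·H/(1+e₀)·log₁₀(σ'_f/σ'_0) = 0.39×2.7/(1+0.99)×log₁₀(105.97/21.05)
    = 0.52915 × 0.70193 = 0.3714 m

S_c ≈ 371 mm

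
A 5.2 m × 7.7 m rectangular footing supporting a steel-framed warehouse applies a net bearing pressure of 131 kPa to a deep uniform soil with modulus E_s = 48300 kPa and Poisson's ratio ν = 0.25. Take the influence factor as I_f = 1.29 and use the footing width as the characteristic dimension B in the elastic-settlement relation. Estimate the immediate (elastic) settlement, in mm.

Immediate (elastic) settlement: S_e = q·B·(1−ν²)/E_s · I_f.
S_e = 131 × 5.2 × (1 − 0.25²) / 48300 × 1.29
    = 131 × 5.2 × 0.9375 / 48300 × 1.29
    = 0.01706 m = 17.06 mm

S_e ≈ 17.1 mm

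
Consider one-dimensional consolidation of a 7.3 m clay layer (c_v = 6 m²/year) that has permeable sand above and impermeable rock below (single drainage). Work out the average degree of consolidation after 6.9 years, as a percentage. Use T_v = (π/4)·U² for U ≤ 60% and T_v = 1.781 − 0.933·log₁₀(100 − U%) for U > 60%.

Drainage path length: H_d = H = 7.3 m (single drainage).
T_v = c_v·t/H_d² = 6×6.9/7.3² = 0.77688.
T_v = 0.77688 corresponds to the U > 60% branch:
U = 1 − 10^((1.781 − T_v)/0.933)/100 = 0.8808

U ≈ 88.1 %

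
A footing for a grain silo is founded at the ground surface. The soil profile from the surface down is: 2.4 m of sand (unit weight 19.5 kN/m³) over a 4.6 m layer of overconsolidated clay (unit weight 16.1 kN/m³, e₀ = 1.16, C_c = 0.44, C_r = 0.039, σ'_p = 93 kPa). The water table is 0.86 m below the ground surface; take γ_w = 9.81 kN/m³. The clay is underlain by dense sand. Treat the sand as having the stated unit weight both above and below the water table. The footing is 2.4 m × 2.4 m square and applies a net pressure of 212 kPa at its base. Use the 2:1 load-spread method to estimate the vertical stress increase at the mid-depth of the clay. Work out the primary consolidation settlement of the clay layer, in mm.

Mid-depth of clay below the ground surface: z = 2.4 + 4.6/2 = 4.7 m.
Total vertical stress at mid-clay: σ_v = 19.5×2.4 + 16.1×2.3 = 83.83 kPa.
Pore pressure: u = 9.81×(4.7 − 0.86) = 37.67 kPa.
Initial effective stress: σ'_0 = σ_v − u = 83.83 − 37.67 = 46.16 kPa.
Stress increase at mid-clay by the 2:1 spreading method:
Δσ = qBL/((B+z)(L+z)) = 212×2.4×2.4/((2.4+4.7)(2.4+4.7)) = 24.224 kPa
Final effective stress: σ'_f = 46.16 + 24.224 = 70.384 kPa.
σ'_f = 70.384 ≤ σ'_p = 93 kPa, so the clay remains overconsolidated and only the recompression index applies:
S_c = C_r·H/(1+e₀)·log₁₀(σ'_f/σ'_0) = 0.039×4.6/2.16×log₁₀(70.384/46.16)
    = 0.083054 × 0.18321 = 0.01522 m

S_c ≈ 15.2 mm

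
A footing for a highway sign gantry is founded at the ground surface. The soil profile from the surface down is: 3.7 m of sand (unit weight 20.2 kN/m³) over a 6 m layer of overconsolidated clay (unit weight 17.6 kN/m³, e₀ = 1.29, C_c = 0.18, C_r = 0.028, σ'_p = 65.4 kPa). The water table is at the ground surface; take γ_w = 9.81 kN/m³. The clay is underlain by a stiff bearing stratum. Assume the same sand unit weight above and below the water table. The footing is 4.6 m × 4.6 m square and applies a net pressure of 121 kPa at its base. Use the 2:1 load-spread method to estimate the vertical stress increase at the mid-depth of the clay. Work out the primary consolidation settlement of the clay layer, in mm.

S_c ≈ 47.8 mm

Mid-depth of clay below the ground surface: z = 3.7 + 6/2 = 6.7 m.
Total vertical stress at mid-clay: σ_v = 20.2×3.7 + 17.6×3 = 127.54 kPa.
Pore pressure: u = 9.81×(6.7 − 0) = 65.727 kPa.
Initial effective stress: σ'_0 = σ_v − u = 127.54 − 65.727 = 61.813 kPa.
Stress increase at mid-clay by the 2:1 spreading method:
Δσ = qBL/((B+z)(L+z)) = 121×4.6×4.6/((4.6+6.7)(4.6+6.7)) = 20.051 kPa
Final effective stress: σ'_f = 61.813 + 20.051 = 81.864 kPa.
σ'_f = 81.864 > σ'_p = 65.4 kPa, so the stress path crosses the preconsolidation pressure — recompression up to σ'_p, then virgin compression beyond:
S_c = H/(1+e₀)·[C_r·log₁₀(σ'_p/σ'_0) + C_c·log₁₀(σ'_f/σ'_p)]
    = 6/2.29 × [0.028×log₁₀(65.4/61.813) + 0.18×log₁₀(81.864/65.4)]
    = 2.6201 × [0.00068594 + 0.017553] = 0.04779 m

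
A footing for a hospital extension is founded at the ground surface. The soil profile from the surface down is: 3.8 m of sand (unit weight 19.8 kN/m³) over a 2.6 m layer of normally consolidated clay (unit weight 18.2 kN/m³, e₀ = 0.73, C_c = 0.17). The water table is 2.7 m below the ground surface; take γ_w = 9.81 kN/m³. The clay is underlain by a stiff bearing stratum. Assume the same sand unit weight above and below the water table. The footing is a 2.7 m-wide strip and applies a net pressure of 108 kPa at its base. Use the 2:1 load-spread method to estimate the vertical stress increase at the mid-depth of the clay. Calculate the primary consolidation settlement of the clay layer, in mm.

Mid-depth of clay below the ground surface: z = 3.8 + 2.6/2 = 5.1 m.
Total vertical stress at mid-clay: σ_v = 19.8×3.8 + 18.2×1.3 = 98.9 kPa.
Pore pressure: u = 9.81×(5.1 − 2.7) = 23.544 kPa.
Initial effective stress: σ'_0 = σ_v − u = 98.9 − 23.544 = 75.356 kPa.
Stress increase at mid-clay by the 2:1 spreading method:
Δσ = qB/(B+z) = 108×2.7/(2.7+5.1) = 37.385 kPa
Final effective stress: σ'_f = σ'_0 + Δσ = 75.356 + 37.385 = 112.74 kPa.
Normally consolidated clay, so the full stress increment lies on the virgin compression line:
S_c = C_c·H/(1+e₀)·log₁₀(σ'_f/σ'_0) = 0.17×2.6/(1+0.73)×log₁₀(112.74/75.356)
    = 0.25549 × 0.17496 = 0.0447 m

S_c ≈ 44.7 mm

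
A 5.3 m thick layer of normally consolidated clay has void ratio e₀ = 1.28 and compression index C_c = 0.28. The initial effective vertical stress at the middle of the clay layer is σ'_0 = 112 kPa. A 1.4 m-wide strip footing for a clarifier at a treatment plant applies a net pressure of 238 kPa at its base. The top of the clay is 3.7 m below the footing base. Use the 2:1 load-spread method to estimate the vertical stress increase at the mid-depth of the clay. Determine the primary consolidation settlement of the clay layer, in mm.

S_c ≈ 91.8 mm

Mid-depth of clay below the footing base: z = 3.7 + 5.3/2 = 6.35 m.
Stress increase at mid-clay by the 2:1 spreading method:
Δσ = qB/(B+z) = 238×1.4/(1.4+6.35) = 42.994 kPa
Final effective stress: σ'_f = σ'_0 + Δσ = 112 + 42.994 = 154.99 kPa.
Normally consolidated clay, so the full stress increment lies on the virgin compression line:
S_c = C_c·H/(1+e₀)·log₁₀(σ'_f/σ'_0) = 0.28×5.3/(1+1.28)×log₁₀(154.99/112)
    = 0.65088 × 0.14109 = 0.09183 m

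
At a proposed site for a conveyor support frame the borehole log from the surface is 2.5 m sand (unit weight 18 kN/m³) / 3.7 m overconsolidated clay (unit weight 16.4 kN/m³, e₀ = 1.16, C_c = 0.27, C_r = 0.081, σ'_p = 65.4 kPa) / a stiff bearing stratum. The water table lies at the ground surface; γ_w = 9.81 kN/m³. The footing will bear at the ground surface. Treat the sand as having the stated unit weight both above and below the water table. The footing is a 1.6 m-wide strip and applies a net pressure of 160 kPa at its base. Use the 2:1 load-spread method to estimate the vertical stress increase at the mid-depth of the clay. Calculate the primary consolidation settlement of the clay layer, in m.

S_c ≈ 0.0712 m

Mid-depth of clay below the ground surface: z = 2.5 + 3.7/2 = 4.35 m.
Total vertical stress at mid-clay: σ_v = 18×2.5 + 16.4×1.85 = 75.34 kPa.
Pore pressure: u = 9.81×(4.35 − 0) = 42.673 kPa.
Initial effective stress: σ'_0 = σ_v − u = 75.34 − 42.673 = 32.667 kPa.
Stress increase at mid-clay by the 2:1 spreading method:
Δσ = qB/(B+z) = 160×1.6/(1.6+4.35) = 43.025 kPa
Final effective stress: σ'_f = 32.667 + 43.025 = 75.692 kPa.
σ'_f = 75.692 > σ'_p = 65.4 kPa, so the stress path crosses the preconsolidation pressure — recompression up to σ'_p, then virgin compression beyond:
S_c = H/(1+e₀)·[C_r·log₁₀(σ'_p/σ'_0) + C_c·log₁₀(σ'_f/σ'_p)]
    = 3.7/2.16 × [0.081×log₁₀(65.4/32.667) + 0.27×log₁₀(75.692/65.4)]
    = 1.713 × [0.024419 + 0.017138] = 0.07119 m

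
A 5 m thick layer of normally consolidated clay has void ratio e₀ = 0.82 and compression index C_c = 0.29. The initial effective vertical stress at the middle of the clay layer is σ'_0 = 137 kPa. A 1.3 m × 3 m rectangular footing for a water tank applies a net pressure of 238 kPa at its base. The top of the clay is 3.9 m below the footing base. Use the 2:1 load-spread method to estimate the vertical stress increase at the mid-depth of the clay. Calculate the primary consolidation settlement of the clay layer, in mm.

S_c ≈ 31 mm

Mid-depth of clay below the footing base: z = 3.9 + 5/2 = 6.4 m.
Stress increase at mid-clay by the 2:1 spreading method:
Δσ = qBL/((B+z)(L+z)) = 238×1.3×3/((1.3+6.4)(3+6.4)) = 12.824 kPa
Final effective stress: σ'_f = σ'_0 + Δσ = 137 + 12.824 = 149.82 kPa.
Normally consolidated clay, so the full stress increment lies on the virgin compression line:
S_c = C_c·H/(1+e₀)·log₁₀(σ'_f/σ'_0) = 0.29×5/(1+0.82)×log₁₀(149.82/137)
    = 0.7967 × 0.038849 = 0.03095 m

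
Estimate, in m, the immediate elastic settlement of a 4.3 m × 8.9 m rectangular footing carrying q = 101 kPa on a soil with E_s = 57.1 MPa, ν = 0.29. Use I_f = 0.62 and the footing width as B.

S_e ≈ 0.00432 m

Immediate (elastic) settlement: S_e = q·B·(1−ν²)/E_s · I_f.
E_s = 57.1 MPa = 57100 kPa.
S_e = 101 × 4.3 × (1 − 0.29²) / 57100 × 0.62
    = 101 × 4.3 × 0.9159 / 57100 × 0.62
    = 0.004319 m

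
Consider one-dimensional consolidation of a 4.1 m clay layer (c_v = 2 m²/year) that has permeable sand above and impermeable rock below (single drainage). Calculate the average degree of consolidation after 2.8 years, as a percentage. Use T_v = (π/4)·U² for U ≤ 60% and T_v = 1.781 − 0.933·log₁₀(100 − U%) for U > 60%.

U ≈ 64.4 %

Drainage path length: H_d = H = 4.1 m (single drainage).
T_v = c_v·t/H_d² = 2×2.8/4.1² = 0.33314.
T_v = 0.33314 corresponds to the U > 60% branch:
U = 1 − 10^((1.781 − T_v)/0.933)/100 = 0.6437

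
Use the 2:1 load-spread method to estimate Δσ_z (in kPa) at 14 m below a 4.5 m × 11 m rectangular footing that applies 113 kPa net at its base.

By the 2:1 method the load spreads at 1 horizontal : 2 vertical, so at depth z the loaded area has grown by z in each plan dimension:
Δσ = qBL/((B+z)(L+z)) = 113×4.5×11/((4.5+14)(11+14)) = 12.094 kPa

Δσ_z ≈ 12.1 kPa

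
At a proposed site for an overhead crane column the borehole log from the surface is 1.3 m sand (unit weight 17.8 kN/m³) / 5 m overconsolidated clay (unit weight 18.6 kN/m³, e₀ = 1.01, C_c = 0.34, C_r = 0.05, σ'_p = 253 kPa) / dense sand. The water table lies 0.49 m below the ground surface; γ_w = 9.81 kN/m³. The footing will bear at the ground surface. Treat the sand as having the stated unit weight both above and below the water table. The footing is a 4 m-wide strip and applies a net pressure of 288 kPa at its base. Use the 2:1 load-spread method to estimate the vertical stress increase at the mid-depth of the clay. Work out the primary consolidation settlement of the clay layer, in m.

Mid-depth of clay below the ground surface: z = 1.3 + 5/2 = 3.8 m.
Total vertical stress at mid-clay: σ_v = 17.8×1.3 + 18.6×2.5 = 69.64 kPa.
Pore pressure: u = 9.81×(3.8 − 0.49) = 32.471 kPa.
Initial effective stress: σ'_0 = σ_v − u = 69.64 − 32.471 = 37.169 kPa.
Stress increase at mid-clay by the 2:1 spreading method:
Δσ = qB/(B+z) = 288×4/(4+3.8) = 147.69 kPa
Final effective stress: σ'_f = 37.169 + 147.69 = 184.86 kPa.
σ'_f = 184.86 ≤ σ'_p = 253 kPa, so the clay remains overconsolidated and only the recompression index applies:
S_c = C_r·H/(1+e₀)·log₁₀(σ'_f/σ'_0) = 0.05×5/2.01×log₁₀(184.86/37.169)
    = 0.12438 × 0.69666 = 0.08665 m

S_c ≈ 0.0867 m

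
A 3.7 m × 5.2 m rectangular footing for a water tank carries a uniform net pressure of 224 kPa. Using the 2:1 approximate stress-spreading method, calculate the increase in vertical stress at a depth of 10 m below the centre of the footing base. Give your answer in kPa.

Δσ_z ≈ 20.7 kPa

By the 2:1 method the load spreads at 1 horizontal : 2 vertical, so at depth z the loaded area has grown by z in each plan dimension:
Δσ = qBL/((B+z)(L+z)) = 224×3.7×5.2/((3.7+10)(5.2+10)) = 20.696 kPa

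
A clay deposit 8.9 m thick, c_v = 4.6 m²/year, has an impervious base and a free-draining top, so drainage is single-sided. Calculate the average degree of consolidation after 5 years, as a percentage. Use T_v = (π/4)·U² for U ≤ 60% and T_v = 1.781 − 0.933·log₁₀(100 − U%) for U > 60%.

Drainage path length: H_d = H = 8.9 m (single drainage).
T_v = c_v·t/H_d² = 4.6×5/8.9² = 0.29037.
T_v = 0.29037 corresponds to the U > 60% branch:
U = 1 − 10^((1.781 − T_v)/0.933)/100 = 0.604

U ≈ 60.4 %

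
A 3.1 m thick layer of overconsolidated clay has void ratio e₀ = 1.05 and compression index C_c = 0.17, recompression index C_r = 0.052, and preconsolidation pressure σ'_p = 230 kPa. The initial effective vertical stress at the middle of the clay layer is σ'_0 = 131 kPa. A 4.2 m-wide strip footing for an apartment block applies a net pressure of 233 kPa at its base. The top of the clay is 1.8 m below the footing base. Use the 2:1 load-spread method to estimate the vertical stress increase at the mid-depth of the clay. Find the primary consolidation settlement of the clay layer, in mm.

S_c ≈ 33.2 mm

Mid-depth of clay below the footing base: z = 1.8 + 3.1/2 = 3.35 m.
Stress increase at mid-clay by the 2:1 spreading method:
Δσ = qB/(B+z) = 233×4.2/(4.2+3.35) = 129.62 kPa
Final effective stress: σ'_f = 131 + 129.62 = 260.62 kPa.
σ'_f = 260.62 > σ'_p = 230 kPa, so the stress path crosses the preconsolidation pressure — recompression up to σ'_p, then virgin compression beyond:
S_c = H/(1+e₀)·[C_r·log₁₀(σ'_p/σ'_0) + C_c·log₁₀(σ'_f/σ'_p)]
    = 3.1/2.05 × [0.052×log₁₀(230/131) + 0.17×log₁₀(260.62/230)]
    = 1.5122 × [0.012712 + 0.0092276] = 0.03318 m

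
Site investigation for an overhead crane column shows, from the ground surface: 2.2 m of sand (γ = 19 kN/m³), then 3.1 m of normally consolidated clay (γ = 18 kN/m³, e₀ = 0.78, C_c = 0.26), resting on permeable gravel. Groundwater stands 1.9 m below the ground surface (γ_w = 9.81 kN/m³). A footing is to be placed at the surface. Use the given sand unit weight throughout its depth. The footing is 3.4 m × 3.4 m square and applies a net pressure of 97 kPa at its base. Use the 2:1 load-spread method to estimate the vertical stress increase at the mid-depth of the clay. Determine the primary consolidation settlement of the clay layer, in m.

Mid-depth of clay below the ground surface: z = 2.2 + 3.1/2 = 3.75 m.
Total vertical stress at mid-clay: σ_v = 19×2.2 + 18×1.55 = 69.7 kPa.
Pore pressure: u = 9.81×(3.75 − 1.9) = 18.149 kPa.
Initial effective stress: σ'_0 = σ_v − u = 69.7 − 18.149 = 51.551 kPa.
Stress increase at mid-clay by the 2:1 spreading method:
Δσ = qBL/((B+z)(L+z)) = 97×3.4×3.4/((3.4+3.75)(3.4+3.75)) = 21.934 kPa
Final effective stress: σ'_f = σ'_0 + Δσ = 51.551 + 21.934 = 73.485 kPa.
Normally consolidated clay, so the full stress increment lies on the virgin compression line:
S_c = C_c·H/(1+e₀)·log₁₀(σ'_f/σ'_0) = 0.26×3.1/(1+0.78)×log₁₀(73.485/51.551)
    = 0.45281 × 0.15396 = 0.06971 m

S_c ≈ 0.0697 m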